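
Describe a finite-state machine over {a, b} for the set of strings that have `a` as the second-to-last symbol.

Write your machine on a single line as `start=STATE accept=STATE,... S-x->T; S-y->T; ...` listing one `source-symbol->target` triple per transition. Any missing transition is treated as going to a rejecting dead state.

A DFA must remember the last 2 symbols (since which symbol is second-to-last isn't known until the input ends). Use one state per possible window of the last ≤2 symbols; accept from those whose window starts with `a`.
A 7-state machine:
        a   b  
>  s0   s1  s2 
   s1   s3  s4 
   s2   s5  s6 
 * s3   s3  s4 
 * s4   s5  s6 
   s5   s3  s4 
   s6   s5  s6 
(> = start, * = accepting)

start=s0; accept=s3,s4; s0-a->s1; s0-b->s2; s1-a->s3; s1-b->s4; s2-a->s5; s2-b->s6; s3-a->s3; s3-b->s4; s4-a->s5; s4-b->s6; s5-a->s3; s5-b->s4; s6-a->s5; s6-b->s6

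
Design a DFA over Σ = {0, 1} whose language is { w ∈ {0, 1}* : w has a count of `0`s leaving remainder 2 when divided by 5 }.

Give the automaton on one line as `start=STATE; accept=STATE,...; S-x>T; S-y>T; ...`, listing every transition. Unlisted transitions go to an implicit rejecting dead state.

The only thing that matters is how many `0`s have appeared, reduced mod 5. Use one state per residue: q0 for 0, …, q4 for 4. Reading `0` moves to the next residue; anything else stays put. q2 is accepting.
        0   1  
>  q0   q1  q0 
   q1   q2  q1 
 * q2   q3  q2 
   q3   q4  q3 
   q4   q0  q4 
(> = start, * = accepting)

start=q0; accept=q2; q0-0>q1; q0-1>q0; q1-0>q2; q1-1>q1; q2-0>q3; q2-1>q2; q3-0>q4; q3-1>q3; q4-0>q0; q4-1>q4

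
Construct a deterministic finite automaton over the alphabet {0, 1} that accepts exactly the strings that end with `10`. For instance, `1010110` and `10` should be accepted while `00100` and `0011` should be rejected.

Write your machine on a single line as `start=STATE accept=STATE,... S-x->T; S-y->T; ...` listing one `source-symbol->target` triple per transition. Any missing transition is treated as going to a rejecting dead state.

Remember how much of `10` the current input suffix matches. State q0 means no match yet; q1 means the last symbol is `1`; q2 means the last 2 symbols are `10`. Only q2 accepts. On a mismatch, fall back to the longest proper suffix that is still a prefix of `10`.
        0   1  
>  q0   q0  q1 
   q1   q2  q1 
 * q2   q0  q1 
(> = start, * = accepting)

start=q0; accept=q2; q0-0->q0; q0-1->q1; q1-0->q2; q1-1->q1; q2-0->q0; q2-1->q1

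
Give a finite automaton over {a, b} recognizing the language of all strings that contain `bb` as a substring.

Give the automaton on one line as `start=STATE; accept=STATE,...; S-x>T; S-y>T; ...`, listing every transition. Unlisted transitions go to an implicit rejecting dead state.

start=s0; accept=s2; s0-a>s0; s0-b>s1; s1-a>s0; s1-b>s2; s2-a>s2; s2-b>s2

Track how much of `bb` has been matched so far: state s0 is no progress, s2 is the absorbing accept state reached once `bb` has occurred. Intermediate states record partial matches; on a mismatch, fall back to the longest reusable overlap.
With 3 states:
        a   b  
>  s0   s0  s1 
   s1   s0  s2 
 * s2   s2  s2 
(> = start, * = accepting)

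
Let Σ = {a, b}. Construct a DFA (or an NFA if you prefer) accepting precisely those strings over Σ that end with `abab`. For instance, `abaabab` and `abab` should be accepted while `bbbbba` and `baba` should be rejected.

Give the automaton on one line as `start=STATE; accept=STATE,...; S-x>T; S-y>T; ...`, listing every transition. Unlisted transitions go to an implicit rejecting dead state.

start=q0; accept=q4; q0-a>q1; q0-b>q0; q1-a>q1; q1-b>q2; q2-a>q3; q2-b>q0; q3-a>q1; q3-b>q4; q4-a>q3; q4-b>q0

Let each state record the length of the longest suffix of the input read so far that is also a prefix of `abab`. q1 means the last symbol is `a`; q2 means the last 2 symbols are `ab`; q3 means the last 3 symbols are `aba`; q4 means the last 4 symbols are `abab`. Accept only at q4, where the string currently ends in `abab`.
5 states suffice.
        a   b  
>  q0   q1  q0 
   q1   q1  q2 
   q2   q3  q0 
   q3   q1  q4 
 * q4   q3  q0 
(> = start, * = accepting)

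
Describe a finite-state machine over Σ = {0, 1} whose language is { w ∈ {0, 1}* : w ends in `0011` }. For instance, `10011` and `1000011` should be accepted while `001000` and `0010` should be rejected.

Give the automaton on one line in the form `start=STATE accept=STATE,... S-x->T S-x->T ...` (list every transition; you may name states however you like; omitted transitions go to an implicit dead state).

start=s0 accept=s4 s0-0->s1 s0-1->s0 s1-0->s2 s1-1->s0 s2-0->s2 s2-1->s3 s3-0->s1 s3-1->s4 s4-0->s1 s4-1->s0

Remember how much of `0011` the current input suffix matches. State s0 means no match yet; s1 means the last symbol is `0`; s2 means the last 2 symbols are `00`; s3 means the last 3 symbols are `001`; s4 means the last 4 symbols are `0011`. Only s4 accepts. On a mismatch, fall back to the longest proper suffix that is still a prefix of `0011`.
        0   1  
>  s0   s1  s0 
   s1   s2  s0 
   s2   s2  s3 
   s3   s1  s4 
 * s4   s1  s0 
(> = start, * = accepting)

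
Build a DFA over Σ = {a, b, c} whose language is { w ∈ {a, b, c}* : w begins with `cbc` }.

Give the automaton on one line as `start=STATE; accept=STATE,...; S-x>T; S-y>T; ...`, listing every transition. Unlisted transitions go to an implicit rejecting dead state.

start=q0; accept=q3; q0-a>q4; q0-b>q4; q0-c>q1; q1-a>q4; q1-b>q2; q1-c>q4; q2-a>q4; q2-b>q4; q2-c>q3; q3-a>q3; q3-b>q3; q3-c>q3; q4-a>q4; q4-b>q4; q4-c>q4

Check the first 3 symbols one by one: q0 through q2 record how many have matched `cbc` so far; any wrong symbol goes to the dead state q4. After all 3 match we enter the accepting sink q3.
        a   b   c  
>  q0   q4  q4  q1 
   q1   q4  q2  q4 
   q2   q4  q4  q3 
 * q3   q3  q3  q3 
   q4   q4  q4  q4 
(> = start, * = accepting)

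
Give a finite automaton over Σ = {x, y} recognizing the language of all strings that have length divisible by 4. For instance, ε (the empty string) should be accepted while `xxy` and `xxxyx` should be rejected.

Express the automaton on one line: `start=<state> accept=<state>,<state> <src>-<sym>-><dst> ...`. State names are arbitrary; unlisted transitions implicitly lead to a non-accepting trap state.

Count input length modulo 4: every symbol advances one step around the cycle S0 → S1 → S2 → S3 → S0. Accept at S0.
A 4-state machine:
        x   y  
>* S0   S1  S1 
   S1   S2  S2 
   S2   S3  S3 
   S3   S0  S0 
(> = start, * = accepting)

start=S0 accept=S0 S0-x->S1 S0-y->S1 S1-x->S2 S1-y->S2 S2-x->S3 S2-y->S3 S3-x->S0 S3-y->S0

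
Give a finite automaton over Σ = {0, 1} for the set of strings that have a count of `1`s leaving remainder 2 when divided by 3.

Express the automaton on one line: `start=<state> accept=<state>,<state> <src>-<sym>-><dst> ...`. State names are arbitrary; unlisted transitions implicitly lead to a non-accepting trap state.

The only thing that matters is how many `1`s have appeared, reduced mod 3. Use one state per residue: A for 0, …, C for 2. Reading `1` moves to the next residue; anything else stays put. C is accepting.
A 3-state machine:
       0  1 
>  A   A  B 
   B   B  C 
 * C   C  A 
(> = start, * = accepting)

start=A accept=C A-0->A A-1->B B-0->B B-1->C C-0->C C-1->A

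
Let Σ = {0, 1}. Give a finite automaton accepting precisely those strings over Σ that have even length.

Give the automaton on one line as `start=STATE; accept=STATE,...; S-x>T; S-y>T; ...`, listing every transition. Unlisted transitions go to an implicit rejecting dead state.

Only the length mod 2 matters, so use a 2-cycle: from any state, every input symbol moves to the next state, wrapping s1 back to s0. Mark s0 accepting.
A 2-state machine:
        0   1  
>* s0   s1  s1 
   s1   s0  s0 
(> = start, * = accepting)

start=s0; accept=s0; s0-0>s1; s0-1>s1; s1-0>s0; s1-1>s0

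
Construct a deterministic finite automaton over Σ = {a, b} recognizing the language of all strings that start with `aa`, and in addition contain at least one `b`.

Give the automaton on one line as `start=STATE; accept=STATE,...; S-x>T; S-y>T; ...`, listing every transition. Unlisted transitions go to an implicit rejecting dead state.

start=S0; accept=S5,S6; S0-a>S1; S0-b>S2; S1-a>S3; S1-b>S2; S2-a>S2; S2-b>S4; S3-a>S3; S3-b>S5; S4-a>S4; S4-b>S4; S5-a>S5; S5-b>S6; S6-a>S6; S6-b>S6

Run two small machines in parallel and take their product. One (4 states) tracks whether the input so far still matches the prefix `aa`; the other (3 states) tracks the count of `b`s, saturating at 2. Each combined state is a pair, one component from each; accept when both components accept.
7 states suffice.
        a   b  
>  S0   S1  S2 
   S1   S3  S2 
   S2   S2  S4 
   S3   S3  S5 
   S4   S4  S4 
 * S5   S5  S6 
 * S6   S6  S6 
(> = start, * = accepting)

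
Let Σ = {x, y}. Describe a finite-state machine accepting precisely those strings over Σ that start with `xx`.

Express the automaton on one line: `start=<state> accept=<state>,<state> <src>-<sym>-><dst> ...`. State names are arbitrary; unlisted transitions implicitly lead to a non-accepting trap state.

start=S0 accept=S2 S0-x->S1 S0-y->S3 S1-x->S2 S1-y->S3 S2-x->S2 S2-y->S2 S3-x->S3 S3-y->S3

Check the first 2 symbols one by one: S0 through S1 record how many have matched `xx` so far; any wrong symbol goes to the dead state S3. After all 2 match we enter the accepting sink S2.
4 states suffice.
        x   y  
>  S0   S1  S3 
   S1   S2  S3 
 * S2   S2  S2 
   S3   S3  S3 
(> = start, * = accepting)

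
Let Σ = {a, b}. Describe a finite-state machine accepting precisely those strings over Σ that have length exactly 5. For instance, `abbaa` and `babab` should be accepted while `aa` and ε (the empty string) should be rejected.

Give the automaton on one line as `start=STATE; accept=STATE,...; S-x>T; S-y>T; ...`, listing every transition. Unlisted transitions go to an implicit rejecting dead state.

start=s0; accept=s5; s0-a>s1; s0-b>s1; s1-a>s2; s1-b>s2; s2-a>s3; s2-b>s3; s3-a>s4; s3-b>s4; s4-a>s5; s4-b>s5; s5-a>s6; s5-b>s6; s6-a>s6; s6-b>s6

We only need to distinguish lengths 0, 1, …, 5, and '>5'. Chain s0 → s1 → s2 → s3 → s4 → s5 → s6 on every symbol, with s6 looping. Accepting states: {s5}.
        a   b  
>  s0   s1  s1 
   s1   s2  s2 
   s2   s3  s3 
   s3   s4  s4 
   s4   s5  s5 
 * s5   s6  s6 
   s6   s6  s6 
(> = start, * = accepting)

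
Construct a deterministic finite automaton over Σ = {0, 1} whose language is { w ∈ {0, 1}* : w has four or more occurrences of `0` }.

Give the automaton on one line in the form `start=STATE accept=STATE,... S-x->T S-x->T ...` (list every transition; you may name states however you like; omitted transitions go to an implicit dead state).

start=q0 accept=q4,q5 q0-0->q1 q0-1->q0 q1-0->q2 q1-1->q1 q2-0->q3 q2-1->q2 q3-0->q4 q3-1->q3 q4-0->q5 q4-1->q4 q5-0->q5 q5-1->q5

Count `0`s, saturating at 5: states q0 through q4 mean 0 through 4 `0`s seen; q5 means more than 4. Each `0` increments (capped at q5); other symbols loop. Accept from {q4, q5}.
With 6 states:
        0   1  
>  q0   q1  q0 
   q1   q2  q1 
   q2   q3  q2 
   q3   q4  q3 
 * q4   q5  q4 
 * q5   q5  q5 
(> = start, * = accepting)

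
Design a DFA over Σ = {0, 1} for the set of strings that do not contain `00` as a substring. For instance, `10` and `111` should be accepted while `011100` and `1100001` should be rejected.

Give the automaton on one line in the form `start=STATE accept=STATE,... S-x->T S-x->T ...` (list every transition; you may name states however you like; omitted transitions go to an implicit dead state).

start=A accept=A,B A-0->B A-1->A B-0->C B-1->A C-0->C C-1->C

Track partial matches of the forbidden pattern `00`. State C is a dead state reached once `00` has occurred; every other state accepts. A means no part of `00` is currently matched.
With 3 states:
       0  1 
>* A   B  A 
 * B   C  A 
   C   C  C 
(> = start, * = accepting)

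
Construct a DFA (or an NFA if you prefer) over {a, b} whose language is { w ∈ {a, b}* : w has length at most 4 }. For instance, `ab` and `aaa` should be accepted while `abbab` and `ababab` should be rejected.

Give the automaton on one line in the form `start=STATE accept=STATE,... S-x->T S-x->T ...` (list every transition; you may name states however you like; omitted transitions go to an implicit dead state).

Count input length up to 5: every symbol moves from s0 toward s5, which means 'more than 4' and absorbs. Accept from {s0, s1, s2, s3, s4}.
A 6-state machine:
        a   b  
>* s0   s1  s1 
 * s1   s2  s2 
 * s2   s3  s3 
 * s3   s4  s4 
 * s4   s5  s5 
   s5   s5  s5 
(> = start, * = accepting)

start=s0 accept=s0,s1,s2,s3,s4 s0-a->s1 s0-b->s1 s1-a->s2 s1-b->s2 s2-a->s3 s2-b->s3 s3-a->s4 s3-b->s4 s4-a->s5 s4-b->s5 s5-a->s5 s5-b->s5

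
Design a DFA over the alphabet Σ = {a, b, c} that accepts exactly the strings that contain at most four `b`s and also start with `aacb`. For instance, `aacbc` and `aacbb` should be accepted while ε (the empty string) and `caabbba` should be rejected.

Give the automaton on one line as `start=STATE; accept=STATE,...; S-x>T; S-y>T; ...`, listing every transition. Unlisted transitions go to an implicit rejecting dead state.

Handle the two conditions separately and then intersect. The first has 6 states tracking the count of `b`s, saturating at 5; the second has 6 states tracking whether the input so far still matches the prefix `aacb`. A product state is a pair (one from each), accepting exactly when both do.
With 15 states:
          a    b    c  
>  q0     q1   q2   q3 
   q1     q4   q2   q3 
   q2     q2   q5   q2 
   q3     q3   q2   q3 
   q4     q3   q2   q6 
   q5     q5   q7   q5 
   q6     q3   q8   q3 
   q7     q7   q9   q7 
 * q8     q8  q10   q8 
   q9     q9  q11   q9 
 * q10   q10  q12  q10 
   q11   q11  q11  q11 
 * q12   q12  q13  q12 
 * q13   q13  q14  q13 
   q14   q14  q14  q14 
(> = start, * = accepting)

start=q0; accept=q8,q10,q12,q13; q0-a>q1; q0-b>q2; q0-c>q3; q1-a>q4; q1-b>q2; q1-c>q3; q2-a>q2; q2-b>q5; q2-c>q2; q3-a>q3; q3-b>q2; q3-c>q3; q4-a>q3; q4-b>q2; q4-c>q6; q5-a>q5; q5-b>q7; q5-c>q5; q6-a>q3; q6-b>q8; q6-c>q3; q7-a>q7; q7-b>q9; q7-c>q7; q8-a>q8; q8-b>q10; q8-c>q8; q9-a>q9; q9-b>q11; q9-c>q9; q10-a>q10; q10-b>q12; q10-c>q10; q11-a>q11; q11-b>q11; q11-c>q11; q12-a>q12; q12-b>q13; q12-c>q12; q13-a>q13; q13-b>q14; q13-c>q13; q14-a>q14; q14-b>q14; q14-c>q14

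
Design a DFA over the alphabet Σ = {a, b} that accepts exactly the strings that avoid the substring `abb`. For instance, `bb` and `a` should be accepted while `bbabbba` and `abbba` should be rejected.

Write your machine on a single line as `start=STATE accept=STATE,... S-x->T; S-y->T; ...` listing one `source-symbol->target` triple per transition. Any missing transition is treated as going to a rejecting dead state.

start=q0; accept=q0,q1,q2; q0-a->q1; q0-b->q0; q1-a->q1; q1-b->q2; q2-a->q1; q2-b->q3; q3-a->q3; q3-b->q3

Track partial matches of the forbidden pattern `abb`. State q3 is a dead state reached once `abb` has occurred; every other state accepts. q0 means no part of `abb` is currently matched.
With 4 states:
        a   b  
>* q0   q1  q0 
 * q1   q1  q2 
 * q2   q1  q3 
   q3   q3  q3 
(> = start, * = accepting)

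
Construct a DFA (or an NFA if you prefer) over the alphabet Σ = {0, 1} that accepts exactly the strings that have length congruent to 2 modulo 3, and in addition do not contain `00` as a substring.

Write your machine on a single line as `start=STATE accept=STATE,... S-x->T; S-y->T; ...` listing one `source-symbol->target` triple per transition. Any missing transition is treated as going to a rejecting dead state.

Build one automaton per condition and run them in lockstep. The first has 3 states tracking the input length modulo 3; the second has 3 states tracking partial matches of the forbidden pattern `00`. A product state is a pair (one from each), accepting exactly when both do. After merging equivalent states the machine shrinks.
7 states suffice.
       0  1 
>  A   B  C 
   B   D  E 
   C   F  E 
   D   D  D 
 * E   G  A 
 * F   D  A 
   G   D  C 
(> = start, * = accepting)

start=A; accept=E,F; A-0->B; A-1->C; B-0->D; B-1->E; C-0->F; C-1->E; D-0->D; D-1->D; E-0->G; E-1->A; F-0->D; F-1->A; G-0->D; G-1->C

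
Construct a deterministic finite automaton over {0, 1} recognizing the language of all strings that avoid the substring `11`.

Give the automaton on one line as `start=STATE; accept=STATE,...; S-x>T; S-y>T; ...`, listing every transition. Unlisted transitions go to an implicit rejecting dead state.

start=q0; accept=q0,q1; q0-0>q0; q0-1>q1; q1-0>q0; q1-1>q2; q2-0>q2; q2-1>q2

This is the complement of 'contains `11`'. Use the same substring-matching states — q0 through q2 holding how much of `11` has just been matched — but flip the accepting set: everything except the trap q2 accepts.
3 states suffice.
        0   1  
>* q0   q0  q1 
 * q1   q0  q2 
   q2   q2  q2 
(> = start, * = accepting)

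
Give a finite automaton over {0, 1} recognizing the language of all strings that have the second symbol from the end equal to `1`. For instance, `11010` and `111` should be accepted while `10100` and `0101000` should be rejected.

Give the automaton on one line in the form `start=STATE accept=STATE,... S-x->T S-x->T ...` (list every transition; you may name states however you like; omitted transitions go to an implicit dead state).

start=q0 accept=q5,q6 q0-0->q1 q0-1->q2 q1-0->q3 q1-1->q4 q2-0->q5 q2-1->q6 q3-0->q3 q3-1->q4 q4-0->q5 q4-1->q6 q5-0->q3 q5-1->q4 q6-0->q5 q6-1->q6

A DFA must remember the last 2 symbols (since which symbol is second-to-last isn't known until the input ends). Use one state per possible window of the last ≤2 symbols; accept from those whose window starts with `1`.
7 states suffice.
        0   1  
>  q0   q1  q2 
   q1   q3  q4 
   q2   q5  q6 
   q3   q3  q4 
   q4   q5  q6 
 * q5   q3  q4 
 * q6   q5  q6 
(> = start, * = accepting)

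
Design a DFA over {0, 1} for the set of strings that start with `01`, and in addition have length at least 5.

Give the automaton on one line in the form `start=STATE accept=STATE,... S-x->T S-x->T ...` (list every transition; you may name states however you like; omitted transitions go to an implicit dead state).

start=A accept=K,M A-0->B A-1->C B-0->D B-1->E C-0->D C-1->D D-0->F D-1->F E-0->G E-1->G F-0->H F-1->H G-0->I G-1->I H-0->J H-1->J I-0->K I-1->K J-0->L J-1->L K-0->M K-1->M L-0->L L-1->L M-0->M M-1->M

Build one automaton per condition and run them in lockstep. One (4 states) tracks whether the input so far still matches the prefix `01`; the other (7 states) tracks the input length, saturating at 6. Each combined state is a pair, one component from each; accept when both components accept.
13 states suffice.
       0  1 
>  A   B  C 
   B   D  E 
   C   D  D 
   D   F  F 
   E   G  G 
   F   H  H 
   G   I  I 
   H   J  J 
   I   K  K 
   J   L  L 
 * K   M  M 
   L   L  L 
 * M   M  M 
(> = start, * = accepting)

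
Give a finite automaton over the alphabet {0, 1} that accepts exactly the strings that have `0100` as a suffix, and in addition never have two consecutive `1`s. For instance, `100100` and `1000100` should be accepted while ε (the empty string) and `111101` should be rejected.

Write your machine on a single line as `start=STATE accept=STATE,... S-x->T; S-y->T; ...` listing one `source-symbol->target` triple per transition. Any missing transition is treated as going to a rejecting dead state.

start=S0; accept=S6; S0-0->S1; S0-1->S2; S1-0->S1; S1-1->S3; S2-0->S1; S2-1->S4; S3-0->S5; S3-1->S4; S4-0->S4; S4-1->S4; S5-0->S6; S5-1->S3; S6-0->S1; S6-1->S3

Build one automaton per condition and run them in lockstep. One (5 states) tracks how much of the suffix `0100` has currently been matched; the other (3 states) tracks partial matches of the forbidden pattern `11`. Each combined state is a pair, one component from each; accept when both components accept. After merging equivalent states the machine shrinks.
        0   1  
>  S0   S1  S2 
   S1   S1  S3 
   S2   S1  S4 
   S3   S5  S4 
   S4   S4  S4 
   S5   S6  S3 
 * S6   S1  S3 
(> = start, * = accepting)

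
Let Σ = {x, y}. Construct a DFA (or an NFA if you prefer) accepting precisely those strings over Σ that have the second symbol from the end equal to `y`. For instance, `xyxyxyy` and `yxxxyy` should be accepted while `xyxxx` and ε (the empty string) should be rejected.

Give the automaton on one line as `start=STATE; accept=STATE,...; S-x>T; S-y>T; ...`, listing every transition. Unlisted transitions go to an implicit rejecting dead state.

Because acceptance depends on a position counted from the end, the machine has to buffer the most recent 2 symbols. Make each state the string of the last up-to-2 symbols read; on input `x` shift the window left and append `x`. Accept when the buffered window has length 2 and begins with `y`.
7 states suffice.
        x   y  
>  q0   q1  q2 
   q1   q3  q4 
   q2   q5  q6 
   q3   q3  q4 
   q4   q5  q6 
 * q5   q3  q4 
 * q6   q5  q6 
(> = start, * = accepting)

start=q0; accept=q5,q6; q0-x>q1; q0-y>q2; q1-x>q3; q1-y>q4; q2-x>q5; q2-y>q6; q3-x>q3; q3-y>q4; q4-x>q5; q4-y>q6; q5-x>q3; q5-y>q4; q6-x>q5; q6-y>q6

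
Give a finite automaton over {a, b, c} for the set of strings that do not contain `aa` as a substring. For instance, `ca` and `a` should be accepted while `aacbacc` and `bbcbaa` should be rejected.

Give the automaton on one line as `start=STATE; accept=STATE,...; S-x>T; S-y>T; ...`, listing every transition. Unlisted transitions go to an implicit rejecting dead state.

start=q0; accept=q0,q1; q0-a>q1; q0-b>q0; q0-c>q0; q1-a>q2; q1-b>q0; q1-c>q0; q2-a>q2; q2-b>q2; q2-c>q2

This is the complement of 'contains `aa`'. Use the same substring-matching states — q0 through q2 holding how much of `aa` has just been matched — but flip the accepting set: everything except the trap q2 accepts.
3 states suffice.
        a   b   c  
>* q0   q1  q0  q0 
 * q1   q2  q0  q0 
   q2   q2  q2  q2 
(> = start, * = accepting)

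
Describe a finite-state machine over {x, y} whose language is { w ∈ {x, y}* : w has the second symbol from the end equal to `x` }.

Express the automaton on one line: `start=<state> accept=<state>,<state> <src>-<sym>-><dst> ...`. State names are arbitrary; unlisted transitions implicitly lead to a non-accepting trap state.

Because acceptance depends on a position counted from the end, the machine has to buffer the most recent 2 symbols. Make each state the string of the last up-to-2 symbols read; on input `x` shift the window left and append `x`. Accept when the buffered window has length 2 and begins with `x`.
       x  y 
>  A   B  C 
   B   D  E 
   C   F  G 
 * D   D  E 
 * E   F  G 
   F   D  E 
   G   F  G 
(> = start, * = accepting)

start=A accept=D,E A-x->B A-y->C B-x->D B-y->E C-x->F C-y->G D-x->D D-y->E E-x->F E-y->G F-x->D F-y->E G-x->F G-y->G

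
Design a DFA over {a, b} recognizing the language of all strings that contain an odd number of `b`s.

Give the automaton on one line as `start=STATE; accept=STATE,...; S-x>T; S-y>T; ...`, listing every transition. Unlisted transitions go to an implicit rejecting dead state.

start=s0; accept=s1; s0-a>s0; s0-b>s1; s1-a>s1; s1-b>s0

The only thing that matters is how many `b`s have appeared, reduced mod 2. Use one state per residue: s0 for 0, …, s1 for 1. Reading `b` moves to the next residue; anything else stays put. s1 is accepting.
A 2-state machine:
        a   b  
>  s0   s0  s1 
 * s1   s1  s0 
(> = start, * = accepting)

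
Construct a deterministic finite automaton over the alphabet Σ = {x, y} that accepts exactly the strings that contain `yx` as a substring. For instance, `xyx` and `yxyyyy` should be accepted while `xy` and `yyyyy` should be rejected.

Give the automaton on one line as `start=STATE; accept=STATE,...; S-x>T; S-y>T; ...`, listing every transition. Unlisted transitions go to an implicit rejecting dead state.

Track how much of `yx` has been matched so far: state q0 is no progress, q2 is the absorbing accept state reached once `yx` has occurred. Intermediate states record partial matches; on a mismatch, fall back to the longest reusable overlap.
3 states suffice.
        x   y  
>  q0   q0  q1 
   q1   q2  q1 
 * q2   q2  q2 
(> = start, * = accepting)

start=q0; accept=q2; q0-x>q0; q0-y>q1; q1-x>q2; q1-y>q1; q2-x>q2; q2-y>q2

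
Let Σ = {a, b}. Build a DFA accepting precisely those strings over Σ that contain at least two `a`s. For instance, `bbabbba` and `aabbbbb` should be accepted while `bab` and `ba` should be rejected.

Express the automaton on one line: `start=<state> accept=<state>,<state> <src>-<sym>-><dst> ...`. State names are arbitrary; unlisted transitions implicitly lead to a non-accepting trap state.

start=q0 accept=q2,q3 q0-a->q1 q0-b->q0 q1-a->q2 q1-b->q1 q2-a->q3 q2-b->q2 q3-a->q3 q3-b->q3

Count `a`s, saturating at 3: states q0 through q2 mean 0 through 2 `a`s seen; q3 means more than 2. Each `a` increments (capped at q3); other symbols loop. Accept from {q2, q3}.
A 4-state machine:
        a   b  
>  q0   q1  q0 
   q1   q2  q1 
 * q2   q3  q2 
 * q3   q3  q3 
(> = start, * = accepting)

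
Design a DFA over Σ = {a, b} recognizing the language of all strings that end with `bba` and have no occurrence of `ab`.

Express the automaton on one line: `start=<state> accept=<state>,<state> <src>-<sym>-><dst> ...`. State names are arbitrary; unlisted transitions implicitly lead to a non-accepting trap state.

start=s0 accept=s7 s0-a->s1 s0-b->s2 s1-a->s1 s1-b->s3 s2-a->s1 s2-b->s4 s3-a->s5 s3-b->s6 s4-a->s7 s4-b->s4 s5-a->s5 s5-b->s3 s6-a->s8 s6-b->s6 s7-a->s1 s7-b->s3 s8-a->s5 s8-b->s3

Run two small machines in parallel and take their product. The first has 4 states tracking how much of the suffix `bba` has currently been matched; the second has 3 states tracking partial matches of the forbidden pattern `ab`. A product state is a pair (one from each), accepting exactly when both do.
9 states suffice.
        a   b  
>  s0   s1  s2 
   s1   s1  s3 
   s2   s1  s4 
   s3   s5  s6 
   s4   s7  s4 
   s5   s5  s3 
   s6   s8  s6 
 * s7   s1  s3 
   s8   s5  s3 
(> = start, * = accepting)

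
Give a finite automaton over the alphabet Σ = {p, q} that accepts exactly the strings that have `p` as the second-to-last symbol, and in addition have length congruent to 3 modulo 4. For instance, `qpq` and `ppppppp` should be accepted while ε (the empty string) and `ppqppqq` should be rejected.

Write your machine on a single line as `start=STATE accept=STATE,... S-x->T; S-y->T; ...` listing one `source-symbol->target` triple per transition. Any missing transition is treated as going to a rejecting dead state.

start=S0; accept=S4; S0-p->S1; S0-q->S1; S1-p->S2; S1-q->S3; S2-p->S4; S2-q->S4; S3-p->S5; S3-q->S5; S4-p->S0; S4-q->S0; S5-p->S0; S5-q->S0

Build one automaton per condition and run them in lockstep. The first has 7 states tracking the last 2 symbols read; the second has 4 states tracking the input length modulo 4. A product state is a pair (one from each), accepting exactly when both do. Minimizing collapses redundant product states.
        p   q  
>  S0   S1  S1 
   S1   S2  S3 
   S2   S4  S4 
   S3   S5  S5 
 * S4   S0  S0 
   S5   S0  S0 
(> = start, * = accepting)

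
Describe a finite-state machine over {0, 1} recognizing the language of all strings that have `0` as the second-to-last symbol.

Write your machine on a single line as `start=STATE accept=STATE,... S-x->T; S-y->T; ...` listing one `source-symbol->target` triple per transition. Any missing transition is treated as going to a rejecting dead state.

start=s0; accept=s3,s4; s0-0->s1; s0-1->s2; s1-0->s3; s1-1->s4; s2-0->s5; s2-1->s6; s3-0->s3; s3-1->s4; s4-0->s5; s4-1->s6; s5-0->s3; s5-1->s4; s6-0->s5; s6-1->s6

Because acceptance depends on a position counted from the end, the machine has to buffer the most recent 2 symbols. Make each state the string of the last up-to-2 symbols read; on input `x` shift the window left and append `x`. Accept when the buffered window has length 2 and begins with `0`.
7 states suffice.
        0   1  
>  s0   s1  s2 
   s1   s3  s4 
   s2   s5  s6 
 * s3   s3  s4 
 * s4   s5  s6 
   s5   s3  s4 
   s6   s5  s6 
(> = start, * = accepting)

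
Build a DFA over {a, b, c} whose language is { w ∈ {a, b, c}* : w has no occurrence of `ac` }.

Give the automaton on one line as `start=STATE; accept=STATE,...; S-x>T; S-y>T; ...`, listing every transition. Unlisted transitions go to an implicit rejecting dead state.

This is the complement of 'contains `ac`'. Use the same substring-matching states — s0 through s2 holding how much of `ac` has just been matched — but flip the accepting set: everything except the trap s2 accepts.
3 states suffice.
        a   b   c  
>* s0   s1  s0  s0 
 * s1   s1  s0  s2 
   s2   s2  s2  s2 
(> = start, * = accepting)

start=s0; accept=s0,s1; s0-a>s1; s0-b>s0; s0-c>s0; s1-a>s1; s1-b>s0; s1-c>s2; s2-a>s2; s2-b>s2; s2-c>s2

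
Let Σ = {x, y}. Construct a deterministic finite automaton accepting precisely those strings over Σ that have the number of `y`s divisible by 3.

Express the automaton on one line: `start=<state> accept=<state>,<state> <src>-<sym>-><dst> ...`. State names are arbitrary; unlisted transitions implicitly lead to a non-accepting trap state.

start=A accept=A A-x->A A-y->B B-x->B B-y->C C-x->C C-y->A

Keep the running count of `y`s modulo 3: each `y` advances along the cycle A → B → C → A while other symbols loop. Accept at A.
A 3-state machine:
       x  y 
>* A   A  B 
   B   B  C 
   C   C  A 
(> = start, * = accepting)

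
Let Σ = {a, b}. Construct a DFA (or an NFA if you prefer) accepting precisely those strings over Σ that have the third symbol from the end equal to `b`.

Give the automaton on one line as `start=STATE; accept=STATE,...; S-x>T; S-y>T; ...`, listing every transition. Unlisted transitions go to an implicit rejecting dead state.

start=q0; accept=q11,q12,q13,q14; q0-a>q1; q0-b>q2; q1-a>q3; q1-b>q4; q2-a>q5; q2-b>q6; q3-a>q7; q3-b>q8; q4-a>q9; q4-b>q10; q5-a>q11; q5-b>q12; q6-a>q13; q6-b>q14; q7-a>q7; q7-b>q8; q8-a>q9; q8-b>q10; q9-a>q11; q9-b>q12; q10-a>q13; q10-b>q14; q11-a>q7; q11-b>q8; q12-a>q9; q12-b>q10; q13-a>q11; q13-b>q12; q14-a>q13; q14-b>q14

Because acceptance depends on a position counted from the end, the machine has to buffer the most recent 3 symbols. Make each state the string of the last up-to-3 symbols read; on input `x` shift the window left and append `x`. Accept when the buffered window has length 3 and begins with `b`.
With 15 states:
          a    b  
>  q0     q1   q2 
   q1     q3   q4 
   q2     q5   q6 
   q3     q7   q8 
   q4     q9  q10 
   q5    q11  q12 
   q6    q13  q14 
   q7     q7   q8 
   q8     q9  q10 
   q9    q11  q12 
   q10   q13  q14 
 * q11    q7   q8 
 * q12    q9  q10 
 * q13   q11  q12 
 * q14   q13  q14 
(> = start, * = accepting)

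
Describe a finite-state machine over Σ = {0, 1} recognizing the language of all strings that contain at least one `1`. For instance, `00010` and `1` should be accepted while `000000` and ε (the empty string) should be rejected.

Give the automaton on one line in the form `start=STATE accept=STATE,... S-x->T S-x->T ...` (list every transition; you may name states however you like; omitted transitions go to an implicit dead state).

start=S0 accept=S1,S2 S0-0->S0 S0-1->S1 S1-0->S1 S1-1->S2 S2-0->S2 S2-1->S2

Only the number of `1`s matters, and only up to 2. Make a chain S0 → S1 → S2 advanced by each `1` (with S2 absorbing); every other symbol self-loops. The accepting set is {S1, S2}.
With 3 states:
        0   1  
>  S0   S0  S1 
 * S1   S1  S2 
 * S2   S2  S2 
(> = start, * = accepting)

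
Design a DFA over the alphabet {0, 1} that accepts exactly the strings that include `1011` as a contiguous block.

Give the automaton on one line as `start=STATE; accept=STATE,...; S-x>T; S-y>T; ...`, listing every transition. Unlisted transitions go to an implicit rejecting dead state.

start=S0; accept=S4; S0-0>S0; S0-1>S1; S1-0>S2; S1-1>S1; S2-0>S0; S2-1>S3; S3-0>S2; S3-1>S4; S4-0>S4; S4-1>S4

Track how much of `1011` has been matched so far: state S0 is no progress, S4 is the absorbing accept state reached once `1011` has occurred. Intermediate states record partial matches; on a mismatch, fall back to the longest reusable overlap.
        0   1  
>  S0   S0  S1 
   S1   S2  S1 
   S2   S0  S3 
   S3   S2  S4 
 * S4   S4  S4 
(> = start, * = accepting)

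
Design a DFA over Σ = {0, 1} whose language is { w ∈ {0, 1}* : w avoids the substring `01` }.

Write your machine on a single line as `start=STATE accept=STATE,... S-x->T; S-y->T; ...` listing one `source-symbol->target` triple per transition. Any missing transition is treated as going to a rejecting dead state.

Track partial matches of the forbidden pattern `01`. State C is a dead state reached once `01` has occurred; every other state accepts. A means no part of `01` is currently matched.
A 3-state machine:
       0  1 
>* A   B  A 
 * B   B  C 
   C   C  C 
(> = start, * = accepting)

start=A; accept=A,B; A-0->B; A-1->A; B-0->B; B-1->C; C-0->C; C-1->C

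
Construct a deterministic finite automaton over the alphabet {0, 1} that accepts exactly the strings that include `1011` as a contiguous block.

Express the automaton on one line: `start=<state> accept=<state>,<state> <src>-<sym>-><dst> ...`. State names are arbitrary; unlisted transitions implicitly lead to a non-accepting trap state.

start=S0 accept=S4 S0-0->S0 S0-1->S1 S1-0->S2 S1-1->S1 S2-0->S0 S2-1->S3 S3-0->S2 S3-1->S4 S4-0->S4 S4-1->S4

States S0..S3 record the length of the longest prefix of `1011` that matches the current input suffix. Reaching S4 means `1011` has been seen, and we stay there forever. Accept from S4.
5 states suffice.
        0   1  
>  S0   S0  S1 
   S1   S2  S1 
   S2   S0  S3 
   S3   S2  S4 
 * S4   S4  S4 
(> = start, * = accepting)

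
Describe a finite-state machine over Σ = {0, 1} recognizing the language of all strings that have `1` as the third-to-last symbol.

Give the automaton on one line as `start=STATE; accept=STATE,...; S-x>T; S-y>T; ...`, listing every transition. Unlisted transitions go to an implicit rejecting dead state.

start=S0; accept=S11,S12,S13,S14; S0-0>S1; S0-1>S2; S1-0>S3; S1-1>S4; S2-0>S5; S2-1>S6; S3-0>S7; S3-1>S8; S4-0>S9; S4-1>S10; S5-0>S11; S5-1>S12; S6-0>S13; S6-1>S14; S7-0>S7; S7-1>S8; S8-0>S9; S8-1>S10; S9-0>S11; S9-1>S12; S10-0>S13; S10-1>S14; S11-0>S7; S11-1>S8; S12-0>S9; S12-1>S10; S13-0>S11; S13-1>S12; S14-0>S13; S14-1>S14

A DFA must remember the last 3 symbols (since which symbol is third-to-last isn't known until the input ends). Use one state per possible window of the last ≤3 symbols; accept from those whose window starts with `1`.
With 15 states:
          0    1  
>  S0     S1   S2 
   S1     S3   S4 
   S2     S5   S6 
   S3     S7   S8 
   S4     S9  S10 
   S5    S11  S12 
   S6    S13  S14 
   S7     S7   S8 
   S8     S9  S10 
   S9    S11  S12 
   S10   S13  S14 
 * S11    S7   S8 
 * S12    S9  S10 
 * S13   S11  S12 
 * S14   S13  S14 
(> = start, * = accepting)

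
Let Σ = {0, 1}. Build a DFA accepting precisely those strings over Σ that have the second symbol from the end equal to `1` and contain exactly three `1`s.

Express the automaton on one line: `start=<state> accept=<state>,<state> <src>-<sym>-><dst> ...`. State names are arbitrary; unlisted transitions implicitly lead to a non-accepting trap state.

Run two small machines in parallel and take their product. The first has 7 states tracking the last 2 symbols read; the second has 5 states tracking the count of `1`s, saturating at 4. A product state is a pair (one from each), accepting exactly when both do. Minimizing collapses redundant product states.
An 8-state machine:
        0   1  
>  q0   q0  q1 
   q1   q1  q2 
   q2   q3  q4 
   q3   q3  q5 
 * q4   q6  q7 
   q5   q6  q7 
 * q6   q7  q7 
   q7   q7  q7 
(> = start, * = accepting)

start=q0 accept=q4,q6 q0-0->q0 q0-1->q1 q1-0->q1 q1-1->q2 q2-0->q3 q2-1->q4 q3-0->q3 q3-1->q5 q4-0->q6 q4-1->q7 q5-0->q6 q5-1->q7 q6-0->q7 q6-1->q7 q7-0->q7 q7-1->q7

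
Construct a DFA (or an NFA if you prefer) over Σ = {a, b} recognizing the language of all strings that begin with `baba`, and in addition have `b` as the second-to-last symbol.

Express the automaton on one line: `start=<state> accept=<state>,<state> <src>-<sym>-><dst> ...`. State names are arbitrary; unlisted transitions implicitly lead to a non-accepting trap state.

Handle the two conditions separately and then intersect. The first has 6 states tracking whether the input so far still matches the prefix `baba`; the second has 7 states tracking the last 2 symbols read. A product state is a pair (one from each), accepting exactly when both do. Equivalent product states are then merged.
9 states suffice.
        a   b  
>  q0   q1  q2 
   q1   q1  q1 
   q2   q3  q1 
   q3   q1  q4 
   q4   q5  q1 
 * q5   q6  q7 
   q6   q6  q7 
   q7   q5  q8 
 * q8   q5  q8 
(> = start, * = accepting)

start=q0 accept=q5,q8 q0-a->q1 q0-b->q2 q1-a->q1 q1-b->q1 q2-a->q3 q2-b->q1 q3-a->q1 q3-b->q4 q4-a->q5 q4-b->q1 q5-a->q6 q5-b->q7 q6-a->q6 q6-b->q7 q7-a->q5 q7-b->q8 q8-a->q5 q8-b->q8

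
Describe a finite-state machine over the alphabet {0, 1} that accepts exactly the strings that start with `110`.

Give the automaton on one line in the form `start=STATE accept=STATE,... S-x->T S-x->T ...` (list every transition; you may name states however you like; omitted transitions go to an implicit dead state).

start=S0 accept=S3 S0-0->S4 S0-1->S1 S1-0->S4 S1-1->S2 S2-0->S3 S2-1->S4 S3-0->S3 S3-1->S3 S4-0->S4 S4-1->S4

Walk along `110` while the input agrees: from S0 take `1` to S1, and so on. Any deviation drops to the rejecting sink S4. Once S3 is reached the prefix is confirmed and every continuation is accepted.
A 5-state machine:
        0   1  
>  S0   S4  S1 
   S1   S4  S2 
   S2   S3  S4 
 * S3   S3  S3 
   S4   S4  S4 
(> = start, * = accepting)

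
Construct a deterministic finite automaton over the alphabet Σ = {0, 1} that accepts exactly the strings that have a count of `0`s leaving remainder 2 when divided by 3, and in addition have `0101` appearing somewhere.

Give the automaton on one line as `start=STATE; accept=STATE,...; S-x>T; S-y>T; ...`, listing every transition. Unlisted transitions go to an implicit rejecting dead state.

Run two small machines in parallel and take their product. The first has 3 states tracking the count of `0`s modulo 3; the second has 5 states tracking whether and how much of `0101` has been seen. A product state is a pair (one from each), accepting exactly when both do.
          0    1  
>  q0     q1   q0 
   q1     q2   q3 
   q2     q4   q5 
   q3     q6   q7 
   q4     q1   q8 
   q5     q9  q10 
   q6     q4  q11 
   q7     q2   q7 
   q8    q12   q0 
   q9     q1  q13 
   q10    q4  q10 
 * q11   q13  q11 
   q12    q2  q14 
   q13   q14  q13 
   q14   q11  q14 
(> = start, * = accepting)

start=q0; accept=q11; q0-0>q1; q0-1>q0; q1-0>q2; q1-1>q3; q2-0>q4; q2-1>q5; q3-0>q6; q3-1>q7; q4-0>q1; q4-1>q8; q5-0>q9; q5-1>q10; q6-0>q4; q6-1>q11; q7-0>q2; q7-1>q7; q8-0>q12; q8-1>q0; q9-0>q1; q9-1>q13; q10-0>q4; q10-1>q10; q11-0>q13; q11-1>q11; q12-0>q2; q12-1>q14; q13-0>q14; q13-1>q13; q14-0>q11; q14-1>q14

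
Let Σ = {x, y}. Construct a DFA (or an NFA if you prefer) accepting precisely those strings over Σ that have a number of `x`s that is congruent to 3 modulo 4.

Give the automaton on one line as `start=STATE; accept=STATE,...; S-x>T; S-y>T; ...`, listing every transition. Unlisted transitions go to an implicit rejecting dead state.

start=A; accept=D; A-x>B; A-y>A; B-x>C; B-y>B; C-x>D; C-y>C; D-x>A; D-y>D

The only thing that matters is how many `x`s have appeared, reduced mod 4. Use one state per residue: A for 0, …, D for 3. Reading `x` moves to the next residue; anything else stays put. D is accepting.
With 4 states:
       x  y 
>  A   B  A 
   B   C  B 
   C   D  C 
 * D   A  D 
(> = start, * = accepting)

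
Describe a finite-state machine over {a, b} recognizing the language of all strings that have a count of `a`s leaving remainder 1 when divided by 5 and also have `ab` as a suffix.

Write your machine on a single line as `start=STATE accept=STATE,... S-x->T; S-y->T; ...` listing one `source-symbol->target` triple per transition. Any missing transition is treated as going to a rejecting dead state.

start=S0; accept=S3; S0-a->S1; S0-b->S0; S1-a->S2; S1-b->S3; S2-a->S4; S2-b->S2; S3-a->S2; S3-b->S5; S4-a->S6; S4-b->S4; S5-a->S2; S5-b->S5; S6-a->S0; S6-b->S6

Run two small machines in parallel and take their product. The first has 5 states tracking the count of `a`s modulo 5; the second has 3 states tracking how much of the suffix `ab` has currently been matched. A product state is a pair (one from each), accepting exactly when both do. Minimizing collapses redundant product states.
With 7 states:
        a   b  
>  S0   S1  S0 
   S1   S2  S3 
   S2   S4  S2 
 * S3   S2  S5 
   S4   S6  S4 
   S5   S2  S5 
   S6   S0  S6 
(> = start, * = accepting)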